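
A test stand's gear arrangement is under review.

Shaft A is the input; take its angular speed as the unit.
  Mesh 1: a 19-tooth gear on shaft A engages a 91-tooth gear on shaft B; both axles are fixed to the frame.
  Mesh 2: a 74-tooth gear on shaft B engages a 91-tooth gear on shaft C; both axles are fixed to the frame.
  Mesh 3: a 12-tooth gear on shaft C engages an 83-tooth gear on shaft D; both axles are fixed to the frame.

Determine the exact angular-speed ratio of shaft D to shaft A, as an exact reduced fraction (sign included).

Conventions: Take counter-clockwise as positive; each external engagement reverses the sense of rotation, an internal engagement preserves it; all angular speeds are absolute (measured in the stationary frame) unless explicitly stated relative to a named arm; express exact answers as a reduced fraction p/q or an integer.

-16872/687323

class = fixed-axis compound train [3 meshes; 3 ratios multiply, 3 sense flips]
mesh 1 [19T→91T]: running ratio 19/91, sense −
mesh 2 [74T→91T]: running ratio 1406/8281, sense +
mesh 3 [12T→83T]: running ratio 16872/687323, sense −
ω_out/ω_in = -16872/687323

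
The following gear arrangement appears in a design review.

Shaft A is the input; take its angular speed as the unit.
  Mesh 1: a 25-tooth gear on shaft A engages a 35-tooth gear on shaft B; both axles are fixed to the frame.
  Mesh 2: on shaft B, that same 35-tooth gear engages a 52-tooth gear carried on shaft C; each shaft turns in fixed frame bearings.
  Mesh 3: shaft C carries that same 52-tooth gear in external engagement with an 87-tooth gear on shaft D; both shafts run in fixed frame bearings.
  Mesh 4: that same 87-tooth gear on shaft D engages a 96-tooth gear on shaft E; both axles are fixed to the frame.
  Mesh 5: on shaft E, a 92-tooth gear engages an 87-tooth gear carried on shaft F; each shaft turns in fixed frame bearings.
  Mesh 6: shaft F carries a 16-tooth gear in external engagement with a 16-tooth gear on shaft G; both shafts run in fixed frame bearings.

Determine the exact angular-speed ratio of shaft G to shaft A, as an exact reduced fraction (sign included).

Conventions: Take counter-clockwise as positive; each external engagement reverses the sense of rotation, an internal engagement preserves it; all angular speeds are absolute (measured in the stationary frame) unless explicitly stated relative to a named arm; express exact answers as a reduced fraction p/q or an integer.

575/2088

class = fixed-axis compound train [6 meshes; 6 ratios multiply, 6 sense flips]
mesh 1 [25T→35T]: running ratio 5/7, sense −
mesh 2 [35T→52T]: running ratio 25/52, sense +
mesh 3 [52T→87T]: running ratio 25/87, sense −
mesh 4 [87T→96T]: running ratio 25/96, sense +
mesh 5 [92T→87T]: running ratio 575/2088, sense −
mesh 6 [16T→16T]: running ratio 575/2088, sense +
ω_out/ω_in = 575/2088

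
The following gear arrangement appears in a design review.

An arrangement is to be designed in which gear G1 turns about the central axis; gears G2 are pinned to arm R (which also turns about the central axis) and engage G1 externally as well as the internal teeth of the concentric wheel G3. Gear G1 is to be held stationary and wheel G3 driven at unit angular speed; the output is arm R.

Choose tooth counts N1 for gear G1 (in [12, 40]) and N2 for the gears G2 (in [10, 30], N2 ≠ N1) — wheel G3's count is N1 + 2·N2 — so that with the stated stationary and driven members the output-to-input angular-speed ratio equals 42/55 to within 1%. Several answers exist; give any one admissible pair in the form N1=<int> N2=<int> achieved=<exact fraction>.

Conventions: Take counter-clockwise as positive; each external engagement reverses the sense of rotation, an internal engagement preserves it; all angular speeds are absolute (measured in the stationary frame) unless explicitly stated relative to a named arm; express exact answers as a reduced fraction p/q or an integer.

topology: planetary set — design target 42/55, arm = carrier (Willis)
Willis with ω_sun = 0: ω_arm/ω_ring = N3/(N1+N3); set equal to 42/55  ⇒  N3/N1 = (42/55)/(1 − 42/55) = 42/13
N3 = N1 + 2·N2  ⇒  N2/N1 = (N3/N1 − 1)/2 = (42/13 − 1)/2 = 29/26
smallest multiple with N1 ≥ 12 and N2 ≥ 10: k = 1  ⇒  N1 = 1·26 = 26, N2 = 1·29 = 29 (N1 ≤ 40, N2 ≤ 30, N2 ≠ N1 ✓), N3 = 26 + 2·29 = 84
check: N3/(N1+N3) with N1 = 26, N3 = 84 gives 42/55; |achieved − target| = 0 ≤ 21/2750 ✓

N1=26 N2=29 achieved=42/55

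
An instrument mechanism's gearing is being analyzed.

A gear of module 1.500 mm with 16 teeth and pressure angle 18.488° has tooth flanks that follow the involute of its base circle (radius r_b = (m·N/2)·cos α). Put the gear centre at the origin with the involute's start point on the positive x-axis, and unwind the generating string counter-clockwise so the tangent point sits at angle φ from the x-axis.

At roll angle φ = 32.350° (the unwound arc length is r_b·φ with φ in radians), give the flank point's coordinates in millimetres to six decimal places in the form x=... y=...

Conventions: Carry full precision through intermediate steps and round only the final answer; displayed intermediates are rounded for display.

single-mesh involute tooth geometry (16T wheel at module 1.500)
pitch radius r_p = m·N/2 = 1.500·16/2 = 12.000000
base radius r_b = r_p·cos α = 12.000000·cos 18.488° = 11.380681
roll angle φ = 32.350° = 0.56461401 rad
x = r_b·(cos φ + φ·sin φ) = 13.052667
y = r_b·(sin φ − φ·cos φ) = 0.661292

x=13.052667 y=0.661292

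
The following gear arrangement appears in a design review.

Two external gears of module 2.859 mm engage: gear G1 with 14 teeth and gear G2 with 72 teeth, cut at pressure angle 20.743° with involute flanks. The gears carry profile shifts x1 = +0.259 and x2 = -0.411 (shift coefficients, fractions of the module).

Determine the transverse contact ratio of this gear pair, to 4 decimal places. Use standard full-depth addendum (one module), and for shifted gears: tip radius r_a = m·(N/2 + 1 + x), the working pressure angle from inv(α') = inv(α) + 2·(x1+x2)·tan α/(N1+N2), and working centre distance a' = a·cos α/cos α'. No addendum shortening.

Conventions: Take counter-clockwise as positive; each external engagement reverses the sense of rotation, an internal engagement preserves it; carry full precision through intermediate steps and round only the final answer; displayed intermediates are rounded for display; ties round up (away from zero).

topology: single-mesh involute geometry — m = 2.859, 14T/72T pair
base radii: r_b1 = 18.715727, r_b2 = 96.252311
tip radii: r_a1 = 23.612481, r_a2 = 104.607951
inv(α') = inv(20.743°) + 2·(+0.259-0.411)·tan α/(14+72) = 0.01535400  ⇒  α' = 20.19244°
a' = a·cos α / cos α' = 122.9370·cos 20.743°/cos 20.19244° = 122.496873
action lengths: √(r_a1²−r_b1²) = 14.396903, √(r_a2²−r_b2²) = 40.967257
base pitch p_b = π·m·cos α = 8.399599
CR = (14.396903 + 40.967257 − 122.496873·sin 20.19244°)/8.399599 = 1.557381
contact ratio ≈ 1.5574

1.5574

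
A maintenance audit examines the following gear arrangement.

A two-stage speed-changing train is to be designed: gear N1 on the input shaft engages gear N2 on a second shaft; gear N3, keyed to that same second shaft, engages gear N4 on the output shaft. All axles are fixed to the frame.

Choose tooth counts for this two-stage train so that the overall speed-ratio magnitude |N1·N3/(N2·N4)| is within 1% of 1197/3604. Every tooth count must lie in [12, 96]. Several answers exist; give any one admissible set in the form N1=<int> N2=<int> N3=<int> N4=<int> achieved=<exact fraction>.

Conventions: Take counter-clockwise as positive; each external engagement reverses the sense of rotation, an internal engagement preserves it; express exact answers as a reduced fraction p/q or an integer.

2-stage fixed-axis compound train for ratio 1197/3604
target = 1197/3604 in lowest terms: an exact hit needs N1·N3 = k·1197 and N2·N4 = k·3604 for one integer k, every count in [12, 96]; additionally prefer no 1:1 stage (N1 ≠ N2, N3 ≠ N4)
k = 1: N1·N3 = 1197 = 19·63, N2·N4 = 3604 = 53·68
achieved = 19·63/(53·68) = 1197/3604; |achieved − target| = 0 ≤ 1197/360400 ✓

N1=19 N2=53 N3=63 N4=68 achieved=1197/3604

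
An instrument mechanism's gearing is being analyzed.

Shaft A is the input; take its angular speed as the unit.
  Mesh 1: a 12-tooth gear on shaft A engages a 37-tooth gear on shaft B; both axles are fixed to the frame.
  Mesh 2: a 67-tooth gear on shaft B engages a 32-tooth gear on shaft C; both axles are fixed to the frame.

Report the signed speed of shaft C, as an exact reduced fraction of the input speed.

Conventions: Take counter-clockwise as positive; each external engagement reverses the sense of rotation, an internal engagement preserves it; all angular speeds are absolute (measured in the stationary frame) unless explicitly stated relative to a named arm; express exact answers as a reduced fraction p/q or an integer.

2-mesh fixed-axis compound train (all bearings frame-fixed)
mesh 1 [12T→37T]: |ω|/ω_in = 1×12/37 = 12/37, sense flips to −
mesh 2 [67T→32T]: |ω|/ω_in = (12/37)×67/32 = 201/296, sense flips to +
signed output speed (× input speed) = 201/296

201/296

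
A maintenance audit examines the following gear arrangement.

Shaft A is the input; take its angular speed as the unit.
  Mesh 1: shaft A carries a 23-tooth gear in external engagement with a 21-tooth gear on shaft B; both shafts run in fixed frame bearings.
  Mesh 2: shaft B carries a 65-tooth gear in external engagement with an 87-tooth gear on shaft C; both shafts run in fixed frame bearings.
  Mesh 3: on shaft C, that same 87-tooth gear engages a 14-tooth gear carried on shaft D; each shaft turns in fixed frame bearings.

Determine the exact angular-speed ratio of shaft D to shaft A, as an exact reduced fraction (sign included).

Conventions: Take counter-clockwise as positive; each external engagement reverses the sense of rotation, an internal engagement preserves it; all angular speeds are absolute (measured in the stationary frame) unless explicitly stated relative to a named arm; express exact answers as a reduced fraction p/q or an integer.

-1495/294

class = fixed-axis compound train [3 meshes; 3 ratios multiply, 3 sense flips]
mesh 1 [23T→21T]: running ratio 23/21, sense −
mesh 2 [65T→87T]: running ratio 1495/1827, sense +
mesh 3 [87T→14T]: running ratio 1495/294, sense −
ω_out/ω_in = -1495/294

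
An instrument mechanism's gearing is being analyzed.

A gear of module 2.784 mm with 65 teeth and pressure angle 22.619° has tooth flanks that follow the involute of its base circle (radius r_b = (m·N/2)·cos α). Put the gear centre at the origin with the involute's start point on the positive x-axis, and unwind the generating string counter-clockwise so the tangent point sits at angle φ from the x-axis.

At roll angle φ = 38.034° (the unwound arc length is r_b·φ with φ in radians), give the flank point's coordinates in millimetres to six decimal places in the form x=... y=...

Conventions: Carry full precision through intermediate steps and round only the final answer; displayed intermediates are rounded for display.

recognized (one wheel, involute flank): single-mesh tooth geometry, m = 2.784, N = 65
pitch radius r_p = m·N/2 = 2.784·65/2 = 90.480000
base radius r_b = r_p·cos α = 90.480000·cos 22.619° = 83.520525
roll angle φ = 38.034° = 0.66381853 rad
x = r_b·(cos φ + φ·sin φ) = 99.944261
y = r_b·(sin φ − φ·cos φ) = 7.790415

x=99.944261 y=7.790415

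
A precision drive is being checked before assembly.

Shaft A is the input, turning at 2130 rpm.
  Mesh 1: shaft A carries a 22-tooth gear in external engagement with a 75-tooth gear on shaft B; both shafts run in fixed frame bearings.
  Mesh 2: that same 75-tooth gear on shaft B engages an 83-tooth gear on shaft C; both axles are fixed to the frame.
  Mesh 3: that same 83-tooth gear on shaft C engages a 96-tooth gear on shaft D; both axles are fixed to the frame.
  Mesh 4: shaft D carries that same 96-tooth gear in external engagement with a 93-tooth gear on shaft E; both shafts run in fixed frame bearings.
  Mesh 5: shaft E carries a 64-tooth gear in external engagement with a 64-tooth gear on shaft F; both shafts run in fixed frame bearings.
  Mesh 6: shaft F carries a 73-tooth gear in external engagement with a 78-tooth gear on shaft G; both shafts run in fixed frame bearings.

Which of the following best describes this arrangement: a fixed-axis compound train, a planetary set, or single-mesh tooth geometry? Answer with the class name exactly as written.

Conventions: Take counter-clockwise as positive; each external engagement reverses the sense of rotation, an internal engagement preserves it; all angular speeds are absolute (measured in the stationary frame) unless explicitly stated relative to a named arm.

recognized (7 fixed axles, 6 meshes): fixed-axis compound train
classification: fixed-axis compound train

fixed-axis compound train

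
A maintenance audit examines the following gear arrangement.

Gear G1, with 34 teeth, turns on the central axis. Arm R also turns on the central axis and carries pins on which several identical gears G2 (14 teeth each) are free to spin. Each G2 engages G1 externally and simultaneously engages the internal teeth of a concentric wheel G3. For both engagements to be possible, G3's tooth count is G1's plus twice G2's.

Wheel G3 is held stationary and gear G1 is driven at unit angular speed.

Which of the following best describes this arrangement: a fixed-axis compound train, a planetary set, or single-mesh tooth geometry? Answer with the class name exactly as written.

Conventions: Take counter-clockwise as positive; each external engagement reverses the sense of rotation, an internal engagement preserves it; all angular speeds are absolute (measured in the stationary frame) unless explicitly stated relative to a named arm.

planetary set

recognized (axles ride arm R): planetary set, 34/14/62 teeth
classification: planetary set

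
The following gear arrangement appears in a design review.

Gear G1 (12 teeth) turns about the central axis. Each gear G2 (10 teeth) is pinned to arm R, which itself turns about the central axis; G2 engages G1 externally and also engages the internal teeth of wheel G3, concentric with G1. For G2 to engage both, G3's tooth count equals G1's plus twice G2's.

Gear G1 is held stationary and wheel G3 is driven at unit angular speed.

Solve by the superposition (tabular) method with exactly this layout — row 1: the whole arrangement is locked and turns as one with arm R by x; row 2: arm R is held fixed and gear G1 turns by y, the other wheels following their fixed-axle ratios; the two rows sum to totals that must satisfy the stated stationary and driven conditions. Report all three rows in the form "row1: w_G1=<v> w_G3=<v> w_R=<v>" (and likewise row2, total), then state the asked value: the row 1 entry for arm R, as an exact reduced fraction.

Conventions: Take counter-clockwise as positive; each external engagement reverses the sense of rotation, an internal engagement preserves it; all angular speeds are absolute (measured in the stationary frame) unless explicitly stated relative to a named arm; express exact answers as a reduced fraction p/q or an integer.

planetary set (12T centre, 10T on arm, 32T internal) — Willis relation
row 1: whole set turns with the arm by x
superposition row 2 [arm held]: sun y, ring −(12/32)·y, arm 0
boundary: total ω_sun = x + y = 0 and total ω_ring = x − (12/32)·y = 1  ⇒  y = -8/11, x = 8/11
row 2 ring = −(12/32)·(-8/11) = 3/11
totals (row 1 + row 2): sun 8/11 + (-8/11) = 0, ring 8/11 + 3/11 = 1, arm 8/11 + 0 = 8/11
asked cell (row1, arm) = 8/11

row1: w_G1=8/11 w_G3=8/11 w_R=8/11
row2: w_G1=-8/11 w_G3=3/11 w_R=0
total: w_G1=0 w_G3=1 w_R=8/11
asked value: 8/11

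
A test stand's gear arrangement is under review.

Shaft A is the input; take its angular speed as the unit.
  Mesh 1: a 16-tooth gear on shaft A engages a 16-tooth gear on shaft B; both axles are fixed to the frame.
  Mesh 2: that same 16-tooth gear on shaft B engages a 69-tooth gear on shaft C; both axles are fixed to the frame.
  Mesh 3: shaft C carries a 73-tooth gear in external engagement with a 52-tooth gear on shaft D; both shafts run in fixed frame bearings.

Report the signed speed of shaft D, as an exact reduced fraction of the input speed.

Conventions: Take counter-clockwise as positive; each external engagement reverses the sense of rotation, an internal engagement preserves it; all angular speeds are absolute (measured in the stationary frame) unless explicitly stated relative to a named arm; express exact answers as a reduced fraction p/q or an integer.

-292/897

3-mesh fixed-axis compound train (all bearings frame-fixed)
mesh 1 [16T→16T]: |ω|/ω_in = 1×16/16 = 1, sense flips to −
mesh 2 [16T→69T]: |ω|/ω_in = 1×16/69 = 16/69, sense flips to +
mesh 3 [73T→52T]: |ω|/ω_in = (16/69)×73/52 = 292/897, sense flips to −
signed output speed (× input speed) = -292/897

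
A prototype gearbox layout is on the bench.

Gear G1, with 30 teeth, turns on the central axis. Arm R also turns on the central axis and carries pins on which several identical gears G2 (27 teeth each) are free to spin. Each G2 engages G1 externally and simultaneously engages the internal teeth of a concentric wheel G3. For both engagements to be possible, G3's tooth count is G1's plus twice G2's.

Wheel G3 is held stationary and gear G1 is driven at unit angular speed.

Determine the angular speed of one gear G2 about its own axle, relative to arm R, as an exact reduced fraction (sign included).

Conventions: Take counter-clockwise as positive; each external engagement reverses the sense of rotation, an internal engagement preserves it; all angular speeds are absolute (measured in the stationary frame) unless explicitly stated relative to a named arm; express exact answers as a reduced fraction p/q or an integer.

topology: planetary set — G1 30T / G2 27T / G3 84T, arm = carrier (Willis)
ring teeth: 30 + 2·27 = 84
30(ω_sun−ω_arm) = −84(ω_ring−ω_arm),  ω_ring = 0, ω_sun = 1
30(1−ω_arm) = −84(0−ω_arm)  ⇒  114·ω_arm = 30  ⇒  ω_arm = 5/19
sun–planet mesh: 30·(1−5/19) = −27·(ω_p−ω_arm)  ⇒  ω_p−ω_arm = -140/171
exact speed ratio = -140/171

-140/171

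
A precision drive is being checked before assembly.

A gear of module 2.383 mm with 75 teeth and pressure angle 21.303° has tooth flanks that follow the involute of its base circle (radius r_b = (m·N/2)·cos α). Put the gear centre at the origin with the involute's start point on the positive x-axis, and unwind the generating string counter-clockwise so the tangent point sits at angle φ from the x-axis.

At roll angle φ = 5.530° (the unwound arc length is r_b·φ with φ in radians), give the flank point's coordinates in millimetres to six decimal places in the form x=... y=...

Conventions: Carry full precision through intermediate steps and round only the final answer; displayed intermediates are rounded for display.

x=83.643442 y=0.024929

recognized (one wheel, involute flank): single-mesh tooth geometry, m = 2.383, N = 75
pitch radius r_p = m·N/2 = 2.383·75/2 = 89.362500
base radius r_b = r_p·cos α = 89.362500·cos 21.303° = 83.256558
roll angle φ = 5.530° = 0.09651671 rad
x = r_b·(cos φ + φ·sin φ) = 83.643442
y = r_b·(sin φ − φ·cos φ) = 0.024929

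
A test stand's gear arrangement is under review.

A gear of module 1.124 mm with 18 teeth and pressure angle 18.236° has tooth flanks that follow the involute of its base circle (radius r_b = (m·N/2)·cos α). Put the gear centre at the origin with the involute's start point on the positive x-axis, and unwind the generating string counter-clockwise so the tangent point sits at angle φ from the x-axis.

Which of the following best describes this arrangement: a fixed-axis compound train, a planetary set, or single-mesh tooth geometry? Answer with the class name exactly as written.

recognized (one wheel, involute flank): single-mesh tooth geometry, m = 1.124, N = 18
classification: single-mesh tooth geometry

single-mesh tooth geometry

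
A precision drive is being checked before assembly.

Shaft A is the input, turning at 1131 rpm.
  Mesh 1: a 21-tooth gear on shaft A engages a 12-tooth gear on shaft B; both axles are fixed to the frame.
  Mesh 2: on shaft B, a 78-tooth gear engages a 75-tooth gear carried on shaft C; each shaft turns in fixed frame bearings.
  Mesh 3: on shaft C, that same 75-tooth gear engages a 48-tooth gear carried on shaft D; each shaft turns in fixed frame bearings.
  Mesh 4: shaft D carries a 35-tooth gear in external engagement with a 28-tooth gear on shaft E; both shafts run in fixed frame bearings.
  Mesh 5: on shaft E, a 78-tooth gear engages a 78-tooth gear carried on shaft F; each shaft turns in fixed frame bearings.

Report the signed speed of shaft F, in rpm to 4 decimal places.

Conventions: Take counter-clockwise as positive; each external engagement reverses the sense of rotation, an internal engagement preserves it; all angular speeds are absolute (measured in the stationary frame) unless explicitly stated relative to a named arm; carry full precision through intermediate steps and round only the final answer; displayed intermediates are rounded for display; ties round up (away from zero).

class = fixed-axis compound train [5 meshes; 5 ratios multiply, 5 sense flips]
mesh 1 [21T→12T]: ω = 1131.0000×21/12 = 1979.2500 rpm, sense flips to −
mesh 2 [78T→75T]: ω = 1979.2500×78/75 = 2058.4200 rpm, sense flips to +
mesh 3 [75T→48T]: ω = 2058.4200×75/48 = 3216.2813 rpm, sense flips to −
mesh 4 [35T→28T]: ω = 3216.2813×35/28 = 4020.3516 rpm, sense flips to +
mesh 5 [78T→78T]: ω = 4020.3516×78/78 = 4020.3516 rpm, sense flips to −
signed output speed = -4020.3516 rpm

-4020.3516 rpm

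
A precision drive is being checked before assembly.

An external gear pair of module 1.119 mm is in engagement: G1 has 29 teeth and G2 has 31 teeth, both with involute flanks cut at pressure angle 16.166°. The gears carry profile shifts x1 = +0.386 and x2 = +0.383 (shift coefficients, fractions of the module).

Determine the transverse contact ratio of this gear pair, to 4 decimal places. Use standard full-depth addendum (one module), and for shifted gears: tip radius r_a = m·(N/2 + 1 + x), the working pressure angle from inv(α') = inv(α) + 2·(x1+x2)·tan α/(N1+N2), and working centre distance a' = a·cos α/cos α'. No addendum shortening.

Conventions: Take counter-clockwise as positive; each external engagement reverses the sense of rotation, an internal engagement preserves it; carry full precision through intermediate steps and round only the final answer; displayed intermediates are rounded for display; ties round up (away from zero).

1.6752

class = single-mesh tooth geometry [involute pair 29T × 31T, m = 1.119]
base radii: r_b1 = 15.583929, r_b2 = 16.658682
tip radii: r_a1 = 17.776434, r_a2 = 18.892077
inv(α') = inv(16.166°) + 2·(+0.386+0.383)·tan α/(29+31) = 0.01516422  ⇒  α' = 20.11170°
a' = a·cos α / cos α' = 33.5700·cos 16.166°/cos 20.11170° = 34.336300
action lengths: √(r_a1²−r_b1²) = 8.552355, √(r_a2²−r_b2²) = 8.910605
base pitch p_b = π·m·cos α = 3.376438
CR = (8.552355 + 8.910605 − 34.336300·sin 20.11170°)/3.376438 = 1.675248
contact ratio ≈ 1.6752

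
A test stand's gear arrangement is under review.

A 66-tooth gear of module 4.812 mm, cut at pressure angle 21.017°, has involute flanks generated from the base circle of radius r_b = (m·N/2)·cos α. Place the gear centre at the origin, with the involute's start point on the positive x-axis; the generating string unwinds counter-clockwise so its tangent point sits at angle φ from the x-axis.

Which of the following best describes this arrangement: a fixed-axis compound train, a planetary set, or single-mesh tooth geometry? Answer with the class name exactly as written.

single-mesh tooth geometry

recognized (one wheel, involute flank): single-mesh tooth geometry, m = 4.812, N = 66
classification: single-mesh tooth geometry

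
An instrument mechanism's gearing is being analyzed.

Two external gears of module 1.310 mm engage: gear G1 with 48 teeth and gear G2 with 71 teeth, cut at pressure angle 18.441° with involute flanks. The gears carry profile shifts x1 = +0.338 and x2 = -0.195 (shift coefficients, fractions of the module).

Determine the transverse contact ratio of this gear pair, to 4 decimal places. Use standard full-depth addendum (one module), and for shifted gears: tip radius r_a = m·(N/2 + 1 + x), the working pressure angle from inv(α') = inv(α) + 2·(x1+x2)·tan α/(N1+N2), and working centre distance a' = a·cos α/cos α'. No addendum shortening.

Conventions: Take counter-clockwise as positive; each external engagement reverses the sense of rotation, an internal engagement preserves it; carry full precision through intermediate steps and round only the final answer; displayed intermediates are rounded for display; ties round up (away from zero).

1.8176

single-mesh involute tooth geometry (48T engaging 71T at module 1.310)
base radii: r_b1 = 29.825553, r_b2 = 44.116963
tip radii: r_a1 = 33.192780, r_a2 = 47.559550
inv(α') = inv(18.441°) + 2·(+0.338-0.195)·tan α/(48+71) = 0.01239592  ⇒  α' = 18.84441°
a' = a·cos α / cos α' = 77.9450·cos 18.441°/cos 18.84441° = 78.130366
action lengths: √(r_a1²−r_b1²) = 14.566985, √(r_a2²−r_b2²) = 17.765257
base pitch p_b = π·m·cos α = 3.904156
CR = (14.566985 + 17.765257 − 78.130366·sin 18.84441°)/3.904156 = 1.817598
contact ratio ≈ 1.8176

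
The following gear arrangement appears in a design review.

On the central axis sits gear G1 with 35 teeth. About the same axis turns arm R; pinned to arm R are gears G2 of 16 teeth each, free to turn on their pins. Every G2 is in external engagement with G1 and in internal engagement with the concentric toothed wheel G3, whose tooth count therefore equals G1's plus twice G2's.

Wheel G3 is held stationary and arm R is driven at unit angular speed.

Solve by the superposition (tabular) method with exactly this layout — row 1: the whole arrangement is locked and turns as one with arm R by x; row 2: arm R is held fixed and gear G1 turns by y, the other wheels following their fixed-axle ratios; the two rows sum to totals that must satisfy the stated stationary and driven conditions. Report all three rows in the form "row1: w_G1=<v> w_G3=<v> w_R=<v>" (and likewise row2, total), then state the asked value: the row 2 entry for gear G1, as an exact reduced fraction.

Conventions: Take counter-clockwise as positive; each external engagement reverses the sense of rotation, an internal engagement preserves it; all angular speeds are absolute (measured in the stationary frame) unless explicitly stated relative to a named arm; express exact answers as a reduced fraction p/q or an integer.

row1: w_G1=1 w_G3=1 w_R=1
row2: w_G1=67/35 w_G3=-1 w_R=0
total: w_G1=102/35 w_G3=0 w_R=1
asked value: 67/35

class = planetary set [G3 = 35+2·16 = 67; Willis about the carrier]
row 1 — lock + rotate with arm: ω_sun = ω_ring = ω_arm = x
row 2 — arm fixed, fixed-axis ratios: sun y, ring −(35/67)·y, arm 0
boundary: total ω_ring = x − (35/67)·y = 0 and total ω_arm = x = 1  ⇒  y = 67/35, x = 1
row 2 ring = −(35/67)·67/35 = -1
totals (row 1 + row 2): sun 1 + 67/35 = 102/35, ring 1 + (-1) = 0, arm 1 + 0 = 1
asked cell (row2, sun) = 67/35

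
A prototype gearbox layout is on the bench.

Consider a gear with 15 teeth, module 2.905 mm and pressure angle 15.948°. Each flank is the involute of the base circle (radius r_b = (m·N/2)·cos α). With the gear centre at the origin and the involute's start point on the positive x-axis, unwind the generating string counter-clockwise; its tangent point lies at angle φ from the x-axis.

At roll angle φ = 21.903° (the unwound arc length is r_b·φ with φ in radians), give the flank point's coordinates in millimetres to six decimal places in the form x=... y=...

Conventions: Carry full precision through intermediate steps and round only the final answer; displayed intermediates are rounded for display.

topology: single-mesh involute geometry — m = 2.905, N = 15
pitch radius r_p = m·N/2 = 2.905·15/2 = 21.787500
base radius r_b = r_p·cos α = 21.787500·cos 15.948° = 20.948931
roll angle φ = 21.903° = 0.38227947 rad
x = r_b·(cos φ + φ·sin φ) = 22.424173
y = r_b·(sin φ − φ·cos φ) = 0.384436

x=22.424173 y=0.384436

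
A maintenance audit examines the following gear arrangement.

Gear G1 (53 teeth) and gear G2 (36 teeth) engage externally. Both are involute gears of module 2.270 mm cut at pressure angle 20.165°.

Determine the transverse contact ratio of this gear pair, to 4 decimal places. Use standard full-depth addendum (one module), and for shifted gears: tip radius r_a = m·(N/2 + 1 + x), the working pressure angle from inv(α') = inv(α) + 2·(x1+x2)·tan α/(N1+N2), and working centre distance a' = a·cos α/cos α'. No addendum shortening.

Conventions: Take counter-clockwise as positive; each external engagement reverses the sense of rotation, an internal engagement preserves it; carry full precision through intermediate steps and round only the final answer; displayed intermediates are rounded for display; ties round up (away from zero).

recognized (one external pair, fixed centres): single-mesh tooth geometry, m = 2.270, N1 = 53, N2 = 36
base radii: r_b1 = 56.467726, r_b2 = 38.355436
tip radii: r_a1 = 62.425000, r_a2 = 43.130000
no profile shift: α' = α, a' = a
action lengths: √(r_a1²−r_b1²) = 26.613466, √(r_a2²−r_b2²) = 19.724538
base pitch p_b = π·m·cos α = 6.694287
CR = (26.613466 + 19.724538 − 101.015000·sin 20.16500°)/6.694287 = 1.720217
contact ratio ≈ 1.7202

1.7202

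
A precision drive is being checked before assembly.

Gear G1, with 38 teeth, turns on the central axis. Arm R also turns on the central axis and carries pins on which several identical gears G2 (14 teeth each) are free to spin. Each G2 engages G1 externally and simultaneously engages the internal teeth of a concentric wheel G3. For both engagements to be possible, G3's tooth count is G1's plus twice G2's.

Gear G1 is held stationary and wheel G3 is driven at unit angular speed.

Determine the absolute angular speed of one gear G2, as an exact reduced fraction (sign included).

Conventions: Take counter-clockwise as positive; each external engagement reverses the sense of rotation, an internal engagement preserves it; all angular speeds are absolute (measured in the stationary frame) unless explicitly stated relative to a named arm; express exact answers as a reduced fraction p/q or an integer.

33/14

topology: planetary set — G1 38T / G2 14T / G3 66T, arm = carrier (Willis)
ring teeth: 38 + 2·14 = 66
38(ω_sun−ω_arm) = −66(ω_ring−ω_arm),  ω_sun = 0, ω_ring = 1
38(0−ω_arm) = −66(1−ω_arm)  ⇒  104·ω_arm = 66  ⇒  ω_arm = 33/52
sun–planet mesh: 38·(0−33/52) = −14·(ω_p−ω_arm)  ⇒  ω_p−ω_arm = 627/364
ω_p = 33/52 + 627/364 = 33/14
exact speed ratio = 33/14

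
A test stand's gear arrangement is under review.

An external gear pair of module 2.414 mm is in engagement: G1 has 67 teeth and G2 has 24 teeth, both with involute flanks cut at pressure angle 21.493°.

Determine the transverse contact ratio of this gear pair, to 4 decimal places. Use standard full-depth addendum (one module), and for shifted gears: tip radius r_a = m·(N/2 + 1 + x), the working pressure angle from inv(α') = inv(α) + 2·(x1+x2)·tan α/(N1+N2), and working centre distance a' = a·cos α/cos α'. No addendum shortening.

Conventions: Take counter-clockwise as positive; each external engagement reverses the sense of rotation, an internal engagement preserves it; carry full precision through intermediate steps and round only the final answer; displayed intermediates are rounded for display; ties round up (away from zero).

topology: single-mesh involute geometry — m = 2.414, 67T/24T pair
base radii: r_b1 = 75.245559, r_b2 = 26.953633
tip radii: r_a1 = 83.283000, r_a2 = 31.382000
no profile shift: α' = α, a' = a
action lengths: √(r_a1²−r_b1²) = 35.695434, √(r_a2²−r_b2²) = 16.072697
base pitch p_b = π·m·cos α = 7.056445
CR = (35.695434 + 16.072697 − 109.837000·sin 21.49300°)/7.056445 = 1.633290
contact ratio ≈ 1.6333

1.6333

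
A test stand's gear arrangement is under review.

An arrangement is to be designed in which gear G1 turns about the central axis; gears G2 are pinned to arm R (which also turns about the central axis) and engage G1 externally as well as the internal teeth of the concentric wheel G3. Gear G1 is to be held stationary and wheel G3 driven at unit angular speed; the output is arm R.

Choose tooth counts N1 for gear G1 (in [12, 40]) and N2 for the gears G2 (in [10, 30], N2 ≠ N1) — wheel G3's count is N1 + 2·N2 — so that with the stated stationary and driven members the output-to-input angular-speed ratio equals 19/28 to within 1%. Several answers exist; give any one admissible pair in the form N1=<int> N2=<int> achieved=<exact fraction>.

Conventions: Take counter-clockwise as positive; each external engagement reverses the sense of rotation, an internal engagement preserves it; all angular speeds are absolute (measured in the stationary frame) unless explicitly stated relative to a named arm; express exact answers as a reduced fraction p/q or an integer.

N1=18 N2=10 achieved=19/28

class = planetary set [ratio 19/28 wanted; Willis about the carrier]
Willis with ω_sun = 0: ω_arm/ω_ring = N3/(N1+N3); set equal to 19/28  ⇒  N3/N1 = (19/28)/(1 − 19/28) = 19/9
N3 = N1 + 2·N2  ⇒  N2/N1 = (N3/N1 − 1)/2 = (19/9 − 1)/2 = 5/9
smallest multiple with N1 ≥ 12 and N2 ≥ 10: k = 2  ⇒  N1 = 2·9 = 18, N2 = 2·5 = 10 (N1 ≤ 40, N2 ≤ 30, N2 ≠ N1 ✓), N3 = 18 + 2·10 = 38
check: N3/(N1+N3) with N1 = 18, N3 = 38 gives 19/28; |achieved − target| = 0 ≤ 19/2800 ✓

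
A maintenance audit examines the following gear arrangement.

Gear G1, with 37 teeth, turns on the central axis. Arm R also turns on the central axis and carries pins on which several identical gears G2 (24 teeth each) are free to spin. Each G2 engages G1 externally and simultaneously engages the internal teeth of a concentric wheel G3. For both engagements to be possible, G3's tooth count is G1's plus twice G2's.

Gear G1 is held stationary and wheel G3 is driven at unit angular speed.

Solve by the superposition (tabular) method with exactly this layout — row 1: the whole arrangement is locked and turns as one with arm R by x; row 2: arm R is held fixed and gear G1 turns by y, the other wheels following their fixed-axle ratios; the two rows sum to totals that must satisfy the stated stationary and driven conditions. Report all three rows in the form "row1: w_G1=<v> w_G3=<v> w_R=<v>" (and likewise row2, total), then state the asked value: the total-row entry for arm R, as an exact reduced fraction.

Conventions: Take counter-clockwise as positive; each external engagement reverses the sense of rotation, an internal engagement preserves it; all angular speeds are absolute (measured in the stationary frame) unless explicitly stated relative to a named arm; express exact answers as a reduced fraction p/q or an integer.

row1: w_G1=85/122 w_G3=85/122 w_R=85/122
row2: w_G1=-85/122 w_G3=37/122 w_R=0
total: w_G1=0 w_G3=1 w_R=85/122
asked value: 85/122

recognized (axles ride arm R): planetary set, 37/24/85 teeth
row 1 (train locked, turned with arm): all members turn x
row 2 — arm fixed, fixed-axis ratios: sun y, ring −(37/85)·y, arm 0
boundary: total ω_sun = x + y = 0 and total ω_ring = x − (37/85)·y = 1  ⇒  y = -85/122, x = 85/122
row 2 ring = −(37/85)·(-85/122) = 37/122
totals (row 1 + row 2): sun 85/122 + (-85/122) = 0, ring 85/122 + 37/122 = 1, arm 85/122 + 0 = 85/122
asked cell (total, arm) = 85/122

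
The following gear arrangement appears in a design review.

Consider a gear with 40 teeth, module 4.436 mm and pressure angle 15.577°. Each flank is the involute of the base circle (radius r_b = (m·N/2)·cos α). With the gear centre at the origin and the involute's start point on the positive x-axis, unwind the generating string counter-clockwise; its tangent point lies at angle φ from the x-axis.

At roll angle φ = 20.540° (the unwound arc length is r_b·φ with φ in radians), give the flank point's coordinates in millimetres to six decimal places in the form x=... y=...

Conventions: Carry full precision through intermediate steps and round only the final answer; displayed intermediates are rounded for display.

x=90.777727 y=1.295658

single-mesh involute tooth geometry (40T wheel at module 4.436)
pitch radius r_p = m·N/2 = 4.436·40/2 = 88.720000
base radius r_b = r_p·cos α = 88.720000·cos 15.577° = 85.461353
roll angle φ = 20.540° = 0.35849063 rad
x = r_b·(cos φ + φ·sin φ) = 90.777727
y = r_b·(sin φ − φ·cos φ) = 1.295658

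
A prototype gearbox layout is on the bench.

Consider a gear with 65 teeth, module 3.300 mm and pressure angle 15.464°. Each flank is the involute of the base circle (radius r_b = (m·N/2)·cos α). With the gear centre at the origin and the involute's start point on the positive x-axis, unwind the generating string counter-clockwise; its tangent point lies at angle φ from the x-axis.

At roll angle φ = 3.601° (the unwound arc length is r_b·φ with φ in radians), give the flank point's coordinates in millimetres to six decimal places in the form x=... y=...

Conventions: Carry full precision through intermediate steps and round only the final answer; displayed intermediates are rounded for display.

single-mesh involute tooth geometry (65T wheel at module 3.300)
pitch radius r_p = m·N/2 = 3.300·65/2 = 107.250000
base radius r_b = r_p·cos α = 107.250000·cos 15.464° = 103.367354
roll angle φ = 3.601° = 0.06284931 rad
x = r_b·(cos φ + φ·sin φ) = 103.571305
y = r_b·(sin φ − φ·cos φ) = 0.008551

x=103.571305 y=0.008551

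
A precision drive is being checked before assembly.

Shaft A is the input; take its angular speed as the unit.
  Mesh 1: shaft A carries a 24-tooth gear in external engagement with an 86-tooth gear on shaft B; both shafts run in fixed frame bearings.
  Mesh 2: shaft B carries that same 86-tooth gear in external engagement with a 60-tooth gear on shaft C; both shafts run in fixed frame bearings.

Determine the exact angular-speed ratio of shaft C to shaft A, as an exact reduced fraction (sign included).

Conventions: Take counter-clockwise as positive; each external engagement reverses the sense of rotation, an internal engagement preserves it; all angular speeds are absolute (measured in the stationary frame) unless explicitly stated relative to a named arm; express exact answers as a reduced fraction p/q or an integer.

2/5

class = fixed-axis compound train [2 meshes; 2 ratios multiply, 2 sense flips]
mesh 1 [24T→86T]: running ratio 12/43, sense −
mesh 2 [86T→60T]: running ratio 2/5, sense +
ω_out/ω_in = 2/5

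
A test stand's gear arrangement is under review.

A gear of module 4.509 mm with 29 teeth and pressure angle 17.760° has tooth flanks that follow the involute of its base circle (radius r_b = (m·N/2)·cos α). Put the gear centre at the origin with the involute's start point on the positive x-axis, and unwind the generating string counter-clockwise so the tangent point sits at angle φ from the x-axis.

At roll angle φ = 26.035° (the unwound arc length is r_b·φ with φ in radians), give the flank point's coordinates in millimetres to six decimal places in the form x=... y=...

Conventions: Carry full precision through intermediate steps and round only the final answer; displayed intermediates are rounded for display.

x=68.364690 y=1.907354

recognized (one wheel, involute flank): single-mesh tooth geometry, m = 4.509, N = 29
pitch radius r_p = m·N/2 = 4.509·29/2 = 65.380500
base radius r_b = r_p·cos α = 65.380500·cos 17.760° = 62.264634
roll angle φ = 26.035° = 0.45439647 rad
x = r_b·(cos φ + φ·sin φ) = 68.364690
y = r_b·(sin φ − φ·cos φ) = 1.907354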